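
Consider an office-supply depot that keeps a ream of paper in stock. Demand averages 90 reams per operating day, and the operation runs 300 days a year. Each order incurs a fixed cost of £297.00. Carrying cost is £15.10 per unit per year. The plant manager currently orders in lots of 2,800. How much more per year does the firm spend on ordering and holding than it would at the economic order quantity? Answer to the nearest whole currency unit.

Extra cost ≈ £8,442 per year

Annual demand D = 90 × 300 = 27,000.
EOQ = √(2DS/H) = √(2 × 27,000 × 297 / 15.1) ≈ 1030.59.
Cost at Q* = (D/Q*)S + (Q*/2)H = √(2DSH) ≈ £15,561.93.
Cost at Q = 2,800: (27,000/2,800)×297 + (2,800/2)×15.1 = £2,863.93 + £21,140.00 = £24,003.93.
Excess = £24,003.93 − £15,561.93 = £8,441.99.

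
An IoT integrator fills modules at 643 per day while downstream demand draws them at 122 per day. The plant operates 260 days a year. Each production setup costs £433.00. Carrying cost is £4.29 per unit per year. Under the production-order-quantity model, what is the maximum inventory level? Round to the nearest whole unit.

I_max ≈ 2,278 modules

Annual demand D = 122 × 260 = 31,720.
Production build-up factor (1 − d/p) = 1 − 122/643 = 0.8103.
Q* = √(2DS / (H(1 − d/p))) = √(2 × 31,720 × 433 / (4.29 × 0.8103)).
= √(27,469,520 / 3.476) ≈ 2811.147.
Maximum inventory = Q*(1 − d/p) = 2811.147 × 0.8103 ≈ 2277.772.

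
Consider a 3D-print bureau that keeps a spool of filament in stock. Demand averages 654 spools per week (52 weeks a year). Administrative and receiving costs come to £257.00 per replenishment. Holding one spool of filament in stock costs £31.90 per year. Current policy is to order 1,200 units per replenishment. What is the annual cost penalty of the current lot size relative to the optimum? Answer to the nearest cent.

Annual demand D = 654 × 52 = 34,008.
EOQ = √(2DS/H) = √(2 × 34,008 × 257 / 31.9) ≈ 740.25.
Cost at Q* = (D/Q*)S + (Q*/2)H = √(2DSH) ≈ £23,613.89.
Cost at Q = 1,200: (34,008/1,200)×257 + (1,200/2)×31.9 = £7,283.38 + £19,140.00 = £26,423.38.
Excess = £26,423.38 − £23,613.89 = £2,809.49.

Extra cost ≈ £2,809.49 per year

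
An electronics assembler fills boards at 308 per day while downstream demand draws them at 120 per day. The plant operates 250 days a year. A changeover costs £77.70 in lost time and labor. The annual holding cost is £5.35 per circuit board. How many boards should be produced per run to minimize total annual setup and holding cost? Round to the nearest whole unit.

Q* ≈ 1,195 boards

Annual demand D = 120 × 250 = 30,000.
Production build-up factor (1 − d/p) = 1 − 120/308 = 0.6104.
Q* = √(2DS / (H(1 − d/p))) = √(2 × 30,000 × 77.7 / (5.35 × 0.6104)).
= √(4,662,000 / 3.2656) ≈ 1194.829.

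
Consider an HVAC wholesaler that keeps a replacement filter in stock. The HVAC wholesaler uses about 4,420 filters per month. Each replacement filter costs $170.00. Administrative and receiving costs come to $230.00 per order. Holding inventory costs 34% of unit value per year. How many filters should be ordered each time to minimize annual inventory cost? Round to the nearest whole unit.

Q* ≈ 650 filters

Annual demand D = 4,420 × 12 = 53,040.
Holding cost H = 0.34 × $170.00 = $57.8000 per unit per year.
EOQ = √(2DS / H) = √(2 × 53,040 × 230 / 57.8).
= √(24,398,400 / 57.8) = √422,117.6471 ≈ 649.706.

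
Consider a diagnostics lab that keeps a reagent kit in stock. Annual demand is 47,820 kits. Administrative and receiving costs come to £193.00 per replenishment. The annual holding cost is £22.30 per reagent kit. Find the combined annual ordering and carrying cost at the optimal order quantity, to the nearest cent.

Q* = √(2DS/H) = √(2 × 47,820 × 193 / 22.3) ≈ 909.80.
At Q*, ordering cost (D/Q*)S equals holding cost (Q*/2)H, each = √(DSH/2).
Minimum total = √(2DSH) = √(2 × 47,820 × 193 × 22.3) ≈ 20288.543.

TC* ≈ £20,288.54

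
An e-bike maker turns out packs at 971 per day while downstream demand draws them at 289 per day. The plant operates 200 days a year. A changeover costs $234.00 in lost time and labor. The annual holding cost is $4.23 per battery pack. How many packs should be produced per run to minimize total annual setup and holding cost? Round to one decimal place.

Q* ≈ 3,017.4 packs

Annual demand D = 289 × 200 = 57,800.
Production build-up factor (1 − d/p) = 1 − 289/971 = 0.7024.
Q* = √(2DS / (H(1 − d/p))) = √(2 × 57,800 × 234 / (4.23 × 0.7024)).
= √(27,050,400 / 2.971) ≈ 3017.408.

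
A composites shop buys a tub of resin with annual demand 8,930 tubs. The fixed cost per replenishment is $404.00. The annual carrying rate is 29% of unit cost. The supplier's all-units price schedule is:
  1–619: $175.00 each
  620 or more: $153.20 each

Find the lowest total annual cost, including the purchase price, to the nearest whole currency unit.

Holding cost per unit per year at price C is H = 0.29·C.
Candidates are each tier's EOQ (if it falls in that tier) and each price-break quantity.
EOQ at $175.00 = 377.1 (feasible in tier 1): TC = 8,930×$175.00 + (8,930/377.1)×404 + (377.1/2)×0.29×$175.00 = $1,581,885.92.
EOQ at $153.20 = 403.0 < 620, so use break Q=620: TC = 8,930×$153.20 + (8,930/620.0)×404 + (620.0/2)×0.29×$153.20 = $1,387,667.58.
Lowest total cost among the candidates is at Q = 620.0.

TC* ≈ $1,387,668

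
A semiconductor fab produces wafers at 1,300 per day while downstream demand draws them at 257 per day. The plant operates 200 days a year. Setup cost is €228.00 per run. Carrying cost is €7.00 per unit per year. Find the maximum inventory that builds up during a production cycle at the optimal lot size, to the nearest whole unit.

I_max ≈ 1,639 wafers

Annual demand D = 257 × 200 = 51,400.
Production build-up factor (1 − d/p) = 1 − 257/1,300 = 0.8023.
Q* = √(2DS / (H(1 − d/p))) = √(2 × 51,400 × 228 / (7 × 0.8023)).
= √(23,438,400 / 5.6162) ≈ 2042.888.
Maximum inventory = Q*(1 − d/p) = 2042.888 × 0.8023 ≈ 1639.024.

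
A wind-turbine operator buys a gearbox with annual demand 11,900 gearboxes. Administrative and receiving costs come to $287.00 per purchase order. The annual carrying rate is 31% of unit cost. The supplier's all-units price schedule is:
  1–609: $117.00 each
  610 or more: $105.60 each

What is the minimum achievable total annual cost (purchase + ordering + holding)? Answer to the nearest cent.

Holding cost per unit per year at price C is H = 0.31·C.
For each price level, check whether its EOQ is feasible; otherwise the best quantity at that price is the breakpoint.
EOQ at $117.00 = 434.0 (feasible in tier 1): TC = 11,900×$117.00 + (11,900/434.0)×287 + (434.0/2)×0.31×$117.00 = $1,408,039.94.
EOQ at $105.60 = 456.8 < 610, so use break Q=610: TC = 11,900×$105.60 + (11,900/610.0)×287 + (610.0/2)×0.31×$105.60 = $1,272,223.33.
Lowest total cost among the candidates is at Q = 610.0.

TC* ≈ $1,272,223.33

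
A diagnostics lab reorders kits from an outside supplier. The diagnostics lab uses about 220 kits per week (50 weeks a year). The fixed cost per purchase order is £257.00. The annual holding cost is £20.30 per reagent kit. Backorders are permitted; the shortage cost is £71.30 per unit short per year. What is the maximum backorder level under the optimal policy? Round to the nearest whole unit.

S* ≈ 133 kits

Annual demand D = 220 × 50 = 11,000.
With planned backorders, Q* = √(2DS/H) · √((H+B)/B).
√(2DS/H) = √(2 × 11,000 × 257 / 20.3) = 527.752.
√((H+B)/B) = √((20.3+71.3)/71.3) = 1.1335.
Q* ≈ 598.181.
S* = Q* · H/(H+B) = 598.181 × 20.3/91.6 ≈ 132.566.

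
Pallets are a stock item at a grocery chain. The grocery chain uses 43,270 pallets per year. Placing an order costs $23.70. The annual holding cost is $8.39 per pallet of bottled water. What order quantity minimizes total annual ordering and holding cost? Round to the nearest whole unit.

EOQ = √(2DS / H) = √(2 × 43,270 × 23.7 / 8.39).
= √(2,050,998 / 8.39) = √244,457.4493 ≈ 494.426.

Q* ≈ 494 pallets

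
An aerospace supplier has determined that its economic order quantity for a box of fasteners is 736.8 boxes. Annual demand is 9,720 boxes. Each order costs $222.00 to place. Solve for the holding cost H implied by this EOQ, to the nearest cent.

Invert the EOQ relation Q*² = 2DS/H.
From Q* = √(2DS/H): H = 2DS / Q*² = 2 × 9,720 × 222 / 736.8² = 7.9497.

H ≈ $7.95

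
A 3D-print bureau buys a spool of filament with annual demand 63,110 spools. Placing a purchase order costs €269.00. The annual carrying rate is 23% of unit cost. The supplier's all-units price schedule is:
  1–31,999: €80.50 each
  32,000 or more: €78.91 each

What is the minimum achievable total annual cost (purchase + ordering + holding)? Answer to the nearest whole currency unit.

Holding cost per unit per year at price C is H = 0.23·C.
Candidates are each tier's EOQ (if it falls in that tier) and each price-break quantity.
EOQ at €80.50 = 1354.2 (feasible in tier 1): TC = 63,110×€80.50 + (63,110/1354.2)×269 + (1354.2/2)×0.23×€80.50 = €5,105,427.76.
EOQ at €78.91 = 1367.8 < 32000, so use break Q=32000: TC = 63,110×€78.91 + (63,110/32000.0)×269 + (32000.0/2)×0.23×€78.91 = €5,270,929.42.
Lowest total cost among the candidates is at Q = 1354.2.

TC* ≈ €5,105,428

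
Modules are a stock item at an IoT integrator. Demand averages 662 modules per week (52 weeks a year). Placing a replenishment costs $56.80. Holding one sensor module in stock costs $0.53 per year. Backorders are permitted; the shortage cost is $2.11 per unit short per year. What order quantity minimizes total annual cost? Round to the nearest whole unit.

Q* ≈ 3,038 modules

Annual demand D = 662 × 52 = 34,424.
With planned backorders, Q* = √(2DS/H) · √((H+B)/B).
√(2DS/H) = √(2 × 34,424 × 56.8 / 0.53) = 2716.326.
√((H+B)/B) = √((0.53+2.11)/2.11) = 1.1186.
Q* ≈ 3038.384.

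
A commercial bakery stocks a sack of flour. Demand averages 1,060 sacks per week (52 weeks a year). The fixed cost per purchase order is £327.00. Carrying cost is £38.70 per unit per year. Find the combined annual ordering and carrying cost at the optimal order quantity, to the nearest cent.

TC* ≈ £37,350.72

Annual demand D = 1,060 × 52 = 55,120.
The optimal lot size = √(2DS/H) = √(2 × 55,120 × 327 / 38.7) ≈ 965.13.
At the optimum the two cost components are equal, so total cost = 2·(Q*/2)H = Q*·H.
Minimum total = √(2DSH) = √(2 × 55,120 × 327 × 38.7) ≈ 37350.719.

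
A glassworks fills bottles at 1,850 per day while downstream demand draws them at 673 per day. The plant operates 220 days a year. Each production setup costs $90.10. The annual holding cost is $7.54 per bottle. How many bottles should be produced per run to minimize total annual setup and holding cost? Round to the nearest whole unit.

Q* ≈ 2,358 bottles

Annual demand D = 673 × 220 = 148,060.
Production build-up factor (1 − d/p) = 1 − 673/1,850 = 0.6362.
Q* = √(2DS / (H(1 − d/p))) = √(2 × 148,060 × 90.1 / (7.54 × 0.6362)).
= √(26,680,412 / 4.7971) ≈ 2358.350.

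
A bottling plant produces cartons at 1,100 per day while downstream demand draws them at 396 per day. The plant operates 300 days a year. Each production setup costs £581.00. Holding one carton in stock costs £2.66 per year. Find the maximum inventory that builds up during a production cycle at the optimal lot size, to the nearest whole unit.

I_max ≈ 5,763 cartons

Annual demand D = 396 × 300 = 118,800.
Production build-up factor (1 − d/p) = 1 − 396/1,100 = 0.6400.
Q* = √(2DS / (H(1 − d/p))) = √(2 × 118,800 × 581 / (2.66 × 0.6400)).
= √(138,045,600 / 1.7024) ≈ 9004.933.
Maximum inventory = Q*(1 − d/p) = 9004.933 × 0.6400 ≈ 5763.157.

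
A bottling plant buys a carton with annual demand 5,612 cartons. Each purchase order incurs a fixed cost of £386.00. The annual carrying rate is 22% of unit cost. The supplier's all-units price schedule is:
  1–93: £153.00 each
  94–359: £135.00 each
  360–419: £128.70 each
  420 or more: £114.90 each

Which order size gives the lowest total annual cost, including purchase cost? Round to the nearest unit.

Q* ≈ 420 cartons

Holding cost per unit per year at price C is H = 0.22·C.
For each price level, check whether its EOQ is feasible; otherwise the best quantity at that price is the breakpoint.
Tier 1 (£153.00): EOQ = 358.8 exceeds tier's upper bound 93, so this tier is dominated.
Tier 2 (£135.00): EOQ = 381.9 exceeds tier's upper bound 359, so this tier is dominated.
EOQ at £128.70 = 391.2 (feasible in tier 3): TC = 5,612×£128.70 + (5,612/391.2)×386 + (391.2/2)×0.22×£128.70 = £733,340.02.
EOQ at £114.90 = 414.0 < 420, so use break Q=420: TC = 5,612×£114.90 + (5,612/420.0)×386 + (420.0/2)×0.22×£114.90 = £655,284.88.
Lowest total cost is £655,284.88 at Q = 420.0.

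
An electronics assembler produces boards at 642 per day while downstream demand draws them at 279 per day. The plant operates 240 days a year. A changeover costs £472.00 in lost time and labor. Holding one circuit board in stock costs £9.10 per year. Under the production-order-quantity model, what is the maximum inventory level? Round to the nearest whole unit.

I_max ≈ 1,982 boards

Annual demand D = 279 × 240 = 66,960.
Production build-up factor (1 − d/p) = 1 − 279/642 = 0.5654.
Q* = √(2DS / (H(1 − d/p))) = √(2 × 66,960 × 472 / (9.1 × 0.5654)).
= √(63,210,240 / 5.1453) ≈ 3504.994.
Maximum inventory = Q*(1 − d/p) = 3504.994 × 0.5654 ≈ 1981.795.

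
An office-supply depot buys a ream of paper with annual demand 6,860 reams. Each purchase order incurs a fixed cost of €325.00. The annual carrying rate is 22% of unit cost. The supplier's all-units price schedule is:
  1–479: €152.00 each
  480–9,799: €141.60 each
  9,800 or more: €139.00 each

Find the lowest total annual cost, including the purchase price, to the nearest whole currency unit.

Holding cost per unit per year at price C is H = 0.22·C.
For each price level, check whether its EOQ is feasible; otherwise the best quantity at that price is the breakpoint.
EOQ at €152.00 = 365.2 (feasible in tier 1): TC = 6,860×€152.00 + (6,860/365.2)×325 + (365.2/2)×0.22×€152.00 = €1,054,931.02.
EOQ at €141.60 = 378.3 < 480, so use break Q=480: TC = 6,860×€141.60 + (6,860/480.0)×325 + (480.0/2)×0.22×€141.60 = €983,497.27.
EOQ at €139.00 = 381.9 < 9800, so use break Q=9800: TC = 6,860×€139.00 + (6,860/9800.0)×325 + (9800.0/2)×0.22×€139.00 = €1,103,609.50.
Lowest total cost among the candidates is at Q = 480.0.

TC* ≈ €983,497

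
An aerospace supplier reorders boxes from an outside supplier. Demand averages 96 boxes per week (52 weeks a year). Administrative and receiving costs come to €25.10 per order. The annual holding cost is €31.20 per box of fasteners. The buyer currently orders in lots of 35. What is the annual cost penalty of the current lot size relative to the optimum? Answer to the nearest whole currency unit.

Extra cost ≈ €1,330 per year

Annual demand D = 96 × 52 = 4,992.
EOQ = √(2DS/H) = √(2 × 4,992 × 25.1 / 31.2) ≈ 89.62.
Cost at Q* = (D/Q*)S + (Q*/2)H = √(2DSH) ≈ €2,796.19.
Cost at Q = 35: (4,992/35)×25.1 + (35/2)×31.2 = €3,579.98 + €546.00 = €4,125.98.
Excess = €4,125.98 − €2,796.19 = €1,329.79.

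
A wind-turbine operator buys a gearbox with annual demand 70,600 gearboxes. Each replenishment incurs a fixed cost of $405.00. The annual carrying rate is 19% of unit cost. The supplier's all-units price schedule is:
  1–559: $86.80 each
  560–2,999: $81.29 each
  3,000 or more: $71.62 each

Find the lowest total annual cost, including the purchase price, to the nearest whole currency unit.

TC* ≈ $5,086,315

Holding cost per unit per year at price C is H = 0.19·C.
Candidates are each tier's EOQ (if it falls in that tier) and each price-break quantity.
Tier 1 ($86.80): EOQ = 1862.1 exceeds tier's upper bound 559, so this tier is dominated.
EOQ at $81.29 = 1924.2 (feasible in tier 2): TC = 70,600×$81.29 + (70,600/1924.2)×405 + (1924.2/2)×0.19×$81.29 = $5,768,793.41.
EOQ at $71.62 = 2050.0 < 3000, so use break Q=3000: TC = 70,600×$71.62 + (70,600/3000.0)×405 + (3000.0/2)×0.19×$71.62 = $5,086,314.70.
Lowest total cost among the candidates is at Q = 3000.0.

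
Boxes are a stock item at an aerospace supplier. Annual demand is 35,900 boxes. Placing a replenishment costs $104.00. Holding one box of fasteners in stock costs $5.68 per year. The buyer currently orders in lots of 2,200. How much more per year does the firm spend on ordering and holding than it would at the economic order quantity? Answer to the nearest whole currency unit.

EOQ = √(2DS/H) = √(2 × 35,900 × 104 / 5.68) ≈ 1146.58.
Cost at Q* = (D/Q*)S + (Q*/2)H = √(2DSH) ≈ $6,512.58.
Cost at Q = 2,200: (35,900/2,200)×104 + (2,200/2)×5.68 = $1,697.09 + $6,248.00 = $7,945.09.
Excess = $7,945.09 − $6,512.58 = $1,432.51.

Extra cost ≈ $1,433 per year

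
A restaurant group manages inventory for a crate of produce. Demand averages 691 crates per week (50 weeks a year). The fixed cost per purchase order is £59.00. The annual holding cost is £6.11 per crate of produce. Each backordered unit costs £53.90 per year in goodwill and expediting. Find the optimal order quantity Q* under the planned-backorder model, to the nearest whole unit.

Q* ≈ 862 crates

Annual demand D = 691 × 50 = 34,550.
With planned backorders, Q* = √(2DS/H) · √((H+B)/B).
√(2DS/H) = √(2 × 34,550 × 59 / 6.11) = 816.854.
√((H+B)/B) = √((6.11+53.9)/53.9) = 1.0552.
Q* ≈ 861.910.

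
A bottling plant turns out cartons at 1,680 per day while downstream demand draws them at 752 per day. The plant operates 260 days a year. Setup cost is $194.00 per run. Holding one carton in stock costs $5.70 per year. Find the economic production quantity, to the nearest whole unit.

Annual demand D = 752 × 260 = 195,520.
Production build-up factor (1 − d/p) = 1 − 752/1,680 = 0.5524.
Q* = √(2DS / (H(1 − d/p))) = √(2 × 195,520 × 194 / (5.7 × 0.5524)).
= √(75,861,760 / 3.1486) ≈ 4908.567.

Q* ≈ 4,909 cartons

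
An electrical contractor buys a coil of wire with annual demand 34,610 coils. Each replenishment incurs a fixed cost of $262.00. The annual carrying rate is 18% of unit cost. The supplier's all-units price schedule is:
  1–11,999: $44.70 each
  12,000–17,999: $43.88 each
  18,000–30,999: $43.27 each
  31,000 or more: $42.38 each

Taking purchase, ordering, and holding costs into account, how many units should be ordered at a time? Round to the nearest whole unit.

Q* ≈ 1,501 coils

Holding cost per unit per year at price C is H = 0.18·C.
Candidates are each tier's EOQ (if it falls in that tier) and each price-break quantity.
EOQ at $44.70 = 1501.3 (feasible in tier 1): TC = 34,610×$44.70 + (34,610/1501.3)×262 + (1501.3/2)×0.18×$44.70 = $1,559,146.71.
EOQ at $43.88 = 1515.3 < 12000, so use break Q=12000: TC = 34,610×$43.88 + (34,610/12000.0)×262 + (12000.0/2)×0.18×$43.88 = $1,566,832.85.
EOQ at $43.27 = 1525.9 < 18000, so use break Q=18000: TC = 34,610×$43.27 + (34,610/18000.0)×262 + (18000.0/2)×0.18×$43.27 = $1,568,175.87.
EOQ at $42.38 = 1541.9 < 31000, so use break Q=31000: TC = 34,610×$42.38 + (34,610/31000.0)×262 + (31000.0/2)×0.18×$42.38 = $1,585,304.51.
Lowest total cost is $1,559,146.71 at Q = 1501.3.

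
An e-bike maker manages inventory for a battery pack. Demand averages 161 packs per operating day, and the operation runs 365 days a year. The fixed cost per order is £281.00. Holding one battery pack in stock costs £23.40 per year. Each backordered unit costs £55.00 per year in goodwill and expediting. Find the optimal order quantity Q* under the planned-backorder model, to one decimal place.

Annual demand D = 161 × 365 = 58,765.
With planned backorders, Q* = √(2DS/H) · √((H+B)/B).
√(2DS/H) = √(2 × 58,765 × 281 / 23.4) = 1188.009.
√((H+B)/B) = √((23.4+55)/55) = 1.1939.
Q* ≈ 1418.392.

Q* ≈ 1,418.4 packs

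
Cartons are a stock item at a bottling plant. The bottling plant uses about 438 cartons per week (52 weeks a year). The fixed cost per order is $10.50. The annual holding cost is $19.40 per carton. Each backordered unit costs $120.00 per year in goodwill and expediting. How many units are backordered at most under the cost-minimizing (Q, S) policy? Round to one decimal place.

Annual demand D = 438 × 52 = 22,776.
With planned backorders, Q* = √(2DS/H) · √((H+B)/B).
√(2DS/H) = √(2 × 22,776 × 10.5 / 19.4) = 157.017.
√((H+B)/B) = √((19.4+120)/120) = 1.0778.
Q* ≈ 169.234.
S* = Q* · H/(H+B) = 169.234 × 19.4/139.4 ≈ 23.552.

S* ≈ 23.6 cartons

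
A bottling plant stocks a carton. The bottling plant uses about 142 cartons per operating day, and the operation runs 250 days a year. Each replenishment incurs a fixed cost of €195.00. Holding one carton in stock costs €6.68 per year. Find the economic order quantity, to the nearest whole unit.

Annual demand D = 142 × 250 = 35,500.
EOQ = √(2DS / H) = √(2 × 35,500 × 195 / 6.68).
= √(13,845,000 / 6.68) = √2,072,604.7904 ≈ 1439.654.

Q* ≈ 1,440 cartons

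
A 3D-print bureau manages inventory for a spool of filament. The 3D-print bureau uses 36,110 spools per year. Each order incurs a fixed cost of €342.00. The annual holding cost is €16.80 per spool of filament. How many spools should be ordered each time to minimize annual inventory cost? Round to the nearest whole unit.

Q* ≈ 1,213 spools

EOQ = √(2DS / H) = √(2 × 36,110 × 342 / 16.8).
= √(24,699,240 / 16.8) = √1,470,192.8571 ≈ 1212.515.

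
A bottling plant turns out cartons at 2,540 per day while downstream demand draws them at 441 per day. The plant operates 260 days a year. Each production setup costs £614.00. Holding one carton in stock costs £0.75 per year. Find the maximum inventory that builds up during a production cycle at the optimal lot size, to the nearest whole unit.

Annual demand D = 441 × 260 = 114,660.
Production build-up factor (1 − d/p) = 1 − 441/2,540 = 0.8264.
Q* = √(2DS / (H(1 − d/p))) = √(2 × 114,660 × 614 / (0.75 × 0.8264)).
= √(140,802,480 / 0.6198) ≈ 15072.495.
Maximum inventory = Q*(1 − d/p) = 15072.495 × 0.8264 ≈ 12455.578.

I_max ≈ 12,456 cartons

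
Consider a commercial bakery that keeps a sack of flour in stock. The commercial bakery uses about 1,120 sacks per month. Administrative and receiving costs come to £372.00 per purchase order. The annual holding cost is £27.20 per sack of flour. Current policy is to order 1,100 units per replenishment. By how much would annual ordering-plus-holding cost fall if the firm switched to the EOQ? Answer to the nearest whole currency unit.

Annual demand D = 1,120 × 12 = 13,440.
EOQ = √(2DS/H) = √(2 × 13,440 × 372 / 27.2) ≈ 606.32.
Cost at Q* = (D/Q*)S + (Q*/2)H = √(2DSH) ≈ £16,491.89.
Cost at Q = 1,100: (13,440/1,100)×372 + (1,100/2)×27.2 = £4,545.16 + £14,960.00 = £19,505.16.
Excess = £19,505.16 − £16,491.89 = £3,013.27.

Extra cost ≈ £3,013 per year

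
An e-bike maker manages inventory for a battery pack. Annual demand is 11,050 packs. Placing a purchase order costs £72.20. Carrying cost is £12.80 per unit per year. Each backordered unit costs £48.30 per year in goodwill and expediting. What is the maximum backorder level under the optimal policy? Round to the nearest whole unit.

With planned backorders, Q* = √(2DS/H) · √((H+B)/B).
√(2DS/H) = √(2 × 11,050 × 72.2 / 12.8) = 353.069.
√((H+B)/B) = √((12.8+48.3)/48.3) = 1.1247.
Q* ≈ 397.106.
S* = Q* · H/(H+B) = 397.106 × 12.8/61.1 ≈ 83.191.

S* ≈ 83 packs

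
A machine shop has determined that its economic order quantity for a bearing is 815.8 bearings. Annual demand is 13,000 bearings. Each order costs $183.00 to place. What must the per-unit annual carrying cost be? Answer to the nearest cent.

H ≈ $7.15

Squaring Q* = √(2DS/H) gives Q*² = 2DS/H.
From Q* = √(2DS/H): H = 2DS / Q*² = 2 × 13,000 × 183 / 815.8² = 7.1492.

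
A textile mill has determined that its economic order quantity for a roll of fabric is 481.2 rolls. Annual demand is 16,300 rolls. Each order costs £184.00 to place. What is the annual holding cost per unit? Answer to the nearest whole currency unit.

The basic EOQ model gives Q* = √(2DS/H); rearrange for the unknown.
From Q* = √(2DS/H): H = 2DS / Q*² = 2 × 16,300 × 184 / 481.2² = 25.9050.

H ≈ £26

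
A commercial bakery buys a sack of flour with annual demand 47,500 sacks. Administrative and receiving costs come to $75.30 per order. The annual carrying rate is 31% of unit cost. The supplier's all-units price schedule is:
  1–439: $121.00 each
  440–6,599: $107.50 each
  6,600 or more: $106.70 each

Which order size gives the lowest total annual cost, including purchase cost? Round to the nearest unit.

Holding cost per unit per year at price C is H = 0.31·C.
Evaluate total cost at each tier's feasible EOQ or, if the EOQ is below the tier, at the tier's minimum quantity.
EOQ at $121.00 = 436.7 (feasible in tier 1): TC = 47,500×$121.00 + (47,500/436.7)×75.3 + (436.7/2)×0.31×$121.00 = $5,763,880.71.
EOQ at $107.50 = 463.3 (feasible in tier 2): TC = 47,500×$107.50 + (47,500/463.3)×75.3 + (463.3/2)×0.31×$107.50 = $5,121,689.90.
EOQ at $106.70 = 465.0 < 6600, so use break Q=6600: TC = 47,500×$106.70 + (47,500/6600.0)×75.3 + (6600.0/2)×0.31×$106.70 = $5,177,946.03.
Lowest total cost is $5,121,689.90 at Q = 463.3.

Q* ≈ 463 sacks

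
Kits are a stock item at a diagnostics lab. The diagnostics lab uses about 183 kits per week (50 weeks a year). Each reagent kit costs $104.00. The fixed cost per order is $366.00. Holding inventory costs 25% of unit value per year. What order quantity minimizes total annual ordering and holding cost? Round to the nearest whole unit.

Annual demand D = 183 × 50 = 9,150.
Holding cost H = 0.25 × $104.00 = $26.0000 per unit per year.
EOQ = √(2DS / H) = √(2 × 9,150 × 366 / 26).
= √(6,697,800 / 26) = √257,607.6923 ≈ 507.551.

Q* ≈ 508 kits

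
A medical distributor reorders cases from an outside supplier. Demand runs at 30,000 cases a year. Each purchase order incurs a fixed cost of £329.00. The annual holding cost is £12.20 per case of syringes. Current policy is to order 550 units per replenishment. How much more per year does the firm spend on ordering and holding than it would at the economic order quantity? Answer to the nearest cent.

Extra cost ≈ £5,781.82 per year

EOQ = √(2DS/H) = √(2 × 30,000 × 329 / 12.2) ≈ 1272.02.
Cost at Q* = (D/Q*)S + (Q*/2)H = √(2DSH) ≈ £15,518.63.
Cost at Q = 550: (30,000/550)×329 + (550/2)×12.2 = £17,945.45 + £3,355.00 = £21,300.45.
Excess = £21,300.45 − £15,518.63 = £5,781.82.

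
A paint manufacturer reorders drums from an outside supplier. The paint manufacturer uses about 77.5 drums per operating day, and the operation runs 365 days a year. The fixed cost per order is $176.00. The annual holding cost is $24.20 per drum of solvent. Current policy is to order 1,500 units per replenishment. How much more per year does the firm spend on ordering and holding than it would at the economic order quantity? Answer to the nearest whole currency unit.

Extra cost ≈ $5,946 per year

Annual demand D = 77.5 × 365 = 28,287.5.
EOQ = √(2DS/H) = √(2 × 28,287.5 × 176 / 24.2) ≈ 641.45.
Cost at Q* = (D/Q*)S + (Q*/2)H = √(2DSH) ≈ $15,523.02.
Cost at Q = 1,500: (28,287.5/1,500)×176 + (1,500/2)×24.2 = $3,319.07 + $18,150.00 = $21,469.07.
Excess = $21,469.07 − $15,523.02 = $5,946.04.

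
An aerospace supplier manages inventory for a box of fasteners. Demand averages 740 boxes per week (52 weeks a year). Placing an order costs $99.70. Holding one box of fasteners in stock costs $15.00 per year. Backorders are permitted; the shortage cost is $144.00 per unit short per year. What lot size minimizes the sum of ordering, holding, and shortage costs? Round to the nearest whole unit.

Q* ≈ 752 boxes

Annual demand D = 740 × 52 = 38,480.
With planned backorders, Q* = √(2DS/H) · √((H+B)/B).
√(2DS/H) = √(2 × 38,480 × 99.7 / 15) = 715.211.
√((H+B)/B) = √((15+144)/144) = 1.0508.
Q* ≈ 751.539.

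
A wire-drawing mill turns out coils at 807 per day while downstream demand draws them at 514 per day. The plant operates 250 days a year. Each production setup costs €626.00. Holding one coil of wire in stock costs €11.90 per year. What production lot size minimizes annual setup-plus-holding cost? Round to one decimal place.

Annual demand D = 514 × 250 = 128,500.
Production build-up factor (1 − d/p) = 1 − 514/807 = 0.3631.
Q* = √(2DS / (H(1 − d/p))) = √(2 × 128,500 × 626 / (11.9 × 0.3631)).
= √(160,882,000 / 4.3206) ≈ 6102.155.

Q* ≈ 6,102.2 coils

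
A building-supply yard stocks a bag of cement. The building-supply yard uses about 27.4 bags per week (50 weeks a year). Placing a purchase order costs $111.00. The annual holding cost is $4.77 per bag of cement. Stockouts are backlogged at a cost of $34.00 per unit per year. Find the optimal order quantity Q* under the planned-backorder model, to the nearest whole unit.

Q* ≈ 270 bags

Annual demand D = 27.4 × 50 = 1,370.
With planned backorders, Q* = √(2DS/H) · √((H+B)/B).
√(2DS/H) = √(2 × 1,370 × 111 / 4.77) = 252.509.
√((H+B)/B) = √((4.77+34)/34) = 1.0678.
Q* ≈ 269.641.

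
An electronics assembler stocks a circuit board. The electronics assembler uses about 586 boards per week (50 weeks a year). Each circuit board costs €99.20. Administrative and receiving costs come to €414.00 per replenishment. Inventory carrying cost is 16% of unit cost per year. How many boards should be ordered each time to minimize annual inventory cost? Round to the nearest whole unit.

Q* ≈ 1,236 boards

Annual demand D = 586 × 50 = 29,300.
Holding cost H = 0.16 × €99.20 = €15.8720 per unit per year.
EOQ = √(2DS / H) = √(2 × 29,300 × 414 / 15.872).
= √(24,260,400 / 15.872) = √1,528,503.0242 ≈ 1236.326.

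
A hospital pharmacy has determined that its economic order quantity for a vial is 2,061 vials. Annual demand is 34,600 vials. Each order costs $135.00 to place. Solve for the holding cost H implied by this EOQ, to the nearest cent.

H ≈ $2.20

Invert the EOQ relation Q*² = 2DS/H.
From Q* = √(2DS/H): H = 2DS / Q*² = 2 × 34,600 × 135 / 2,061² = 2.1993.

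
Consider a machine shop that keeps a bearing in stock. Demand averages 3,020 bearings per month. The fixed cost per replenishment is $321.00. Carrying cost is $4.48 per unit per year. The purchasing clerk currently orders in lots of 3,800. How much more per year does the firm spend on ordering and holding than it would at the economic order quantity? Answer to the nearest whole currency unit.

Annual demand D = 3,020 × 12 = 36,240.
EOQ = √(2DS/H) = √(2 × 36,240 × 321 / 4.48) ≈ 2278.89.
Cost at Q* = (D/Q*)S + (Q*/2)H = √(2DSH) ≈ $10,209.41.
Cost at Q = 3,800: (36,240/3,800)×321 + (3,800/2)×4.48 = $3,061.33 + $8,512.00 = $11,573.33.
Excess = $11,573.33 − $10,209.41 = $1,363.92.

Extra cost ≈ $1,364 per year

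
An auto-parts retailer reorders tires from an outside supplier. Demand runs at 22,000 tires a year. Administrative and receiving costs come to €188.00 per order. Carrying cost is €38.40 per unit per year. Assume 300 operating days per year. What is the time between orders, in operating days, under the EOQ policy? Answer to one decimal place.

T ≈ 6.3 days

EOQ = √(2DS/H) = √(2 × 22,000 × 188 / 38.4) ≈ 464.13.
Cycle time = Q*/D × 300 = 464.13 / 22,000 × 300 ≈ 6.329 days.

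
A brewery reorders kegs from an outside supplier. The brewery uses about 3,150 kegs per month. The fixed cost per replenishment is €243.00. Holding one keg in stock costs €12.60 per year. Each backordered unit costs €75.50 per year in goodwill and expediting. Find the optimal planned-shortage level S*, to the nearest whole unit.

S* ≈ 187 kegs

Annual demand D = 3,150 × 12 = 37,800.
With planned backorders, Q* = √(2DS/H) · √((H+B)/B).
√(2DS/H) = √(2 × 37,800 × 243 / 12.6) = 1207.477.
√((H+B)/B) = √((12.6+75.5)/75.5) = 1.0802.
Q* ≈ 1304.347.
S* = Q* · H/(H+B) = 1304.347 × 12.6/88.1 ≈ 186.547.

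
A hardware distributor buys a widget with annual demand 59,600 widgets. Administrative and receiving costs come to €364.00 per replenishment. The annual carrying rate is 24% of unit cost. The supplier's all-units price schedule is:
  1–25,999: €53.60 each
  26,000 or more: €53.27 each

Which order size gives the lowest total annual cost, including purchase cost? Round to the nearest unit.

Holding cost per unit per year at price C is H = 0.24·C.
Candidates are each tier's EOQ (if it falls in that tier) and each price-break quantity.
EOQ at €53.60 = 1836.5 (feasible in tier 1): TC = 59,600×€53.60 + (59,600/1836.5)×364 + (1836.5/2)×0.24×€53.60 = €3,218,185.27.
EOQ at €53.27 = 1842.2 < 26000, so use break Q=26000: TC = 59,600×€53.27 + (59,600/26000.0)×364 + (26000.0/2)×0.24×€53.27 = €3,341,928.80.
Lowest total cost is €3,218,185.27 at Q = 1836.5.

Q* ≈ 1,837 widgets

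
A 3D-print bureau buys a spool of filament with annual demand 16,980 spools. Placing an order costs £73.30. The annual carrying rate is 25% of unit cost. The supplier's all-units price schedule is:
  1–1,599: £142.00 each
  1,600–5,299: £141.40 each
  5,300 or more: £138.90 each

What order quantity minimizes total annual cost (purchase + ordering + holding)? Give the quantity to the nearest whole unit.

Q* ≈ 265 spools

Holding cost per unit per year at price C is H = 0.25·C.
For each price level, check whether its EOQ is feasible; otherwise the best quantity at that price is the breakpoint.
EOQ at £142.00 = 264.8 (feasible in tier 1): TC = 16,980×£142.00 + (16,980/264.8)×73.3 + (264.8/2)×0.25×£142.00 = £2,420,560.48.
EOQ at £141.40 = 265.4 < 1600, so use break Q=1600: TC = 16,980×£141.40 + (16,980/1600.0)×73.3 + (1600.0/2)×0.25×£141.40 = £2,430,029.90.
EOQ at £138.90 = 267.7 < 5300, so use break Q=5300: TC = 16,980×£138.90 + (16,980/5300.0)×73.3 + (5300.0/2)×0.25×£138.90 = £2,450,778.09.
Lowest total cost is £2,420,560.48 at Q = 264.8.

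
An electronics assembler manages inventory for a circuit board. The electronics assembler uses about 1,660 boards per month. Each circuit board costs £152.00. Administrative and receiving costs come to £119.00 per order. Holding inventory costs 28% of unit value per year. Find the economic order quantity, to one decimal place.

Q* ≈ 333.8 boards

Annual demand D = 1,660 × 12 = 19,920.
Holding cost H = 0.28 × £152.00 = £42.5600 per unit per year.
EOQ = √(2DS / H) = √(2 × 19,920 × 119 / 42.56).
= √(4,740,960 / 42.56) = √111,394.7368 ≈ 333.759.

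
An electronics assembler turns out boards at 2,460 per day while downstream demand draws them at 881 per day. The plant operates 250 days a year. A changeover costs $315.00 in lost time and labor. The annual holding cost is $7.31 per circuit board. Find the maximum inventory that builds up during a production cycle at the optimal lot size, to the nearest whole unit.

I_max ≈ 3,491 boards

Annual demand D = 881 × 250 = 220,250.
Production build-up factor (1 − d/p) = 1 − 881/2,460 = 0.6419.
Q* = √(2DS / (H(1 − d/p))) = √(2 × 220,250 × 315 / (7.31 × 0.6419)).
= √(138,757,500 / 4.6921) ≈ 5438.086.
Maximum inventory = Q*(1 − d/p) = 5438.086 × 0.6419 ≈ 3490.544.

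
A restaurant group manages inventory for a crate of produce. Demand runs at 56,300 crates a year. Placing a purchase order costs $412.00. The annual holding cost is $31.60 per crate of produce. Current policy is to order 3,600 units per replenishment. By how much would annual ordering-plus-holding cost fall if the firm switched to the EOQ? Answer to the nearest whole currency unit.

Extra cost ≈ $25,035 per year

EOQ = √(2DS/H) = √(2 × 56,300 × 412 / 31.6) ≈ 1211.64.
Cost at Q* = (D/Q*)S + (Q*/2)H = √(2DSH) ≈ $38,287.88.
Cost at Q = 3,600: (56,300/3,600)×412 + (3,600/2)×31.6 = $6,443.22 + $56,880.00 = $63,323.22.
Excess = $63,323.22 − $38,287.88 = $25,035.34.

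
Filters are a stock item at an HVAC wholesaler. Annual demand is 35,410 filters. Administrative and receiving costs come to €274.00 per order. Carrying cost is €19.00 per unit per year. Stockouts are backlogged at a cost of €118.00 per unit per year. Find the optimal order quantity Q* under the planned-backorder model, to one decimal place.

Q* ≈ 1,088.9 filters

With planned backorders, Q* = √(2DS/H) · √((H+B)/B).
√(2DS/H) = √(2 × 35,410 × 274 / 19) = 1010.593.
√((H+B)/B) = √((19+118)/118) = 1.0775.
Q* ≈ 1088.919.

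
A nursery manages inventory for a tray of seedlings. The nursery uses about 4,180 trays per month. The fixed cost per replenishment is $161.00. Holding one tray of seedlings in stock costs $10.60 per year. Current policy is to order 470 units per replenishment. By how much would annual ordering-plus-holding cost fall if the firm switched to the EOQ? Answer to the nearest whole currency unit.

Extra cost ≈ $6,589 per year

Annual demand D = 4,180 × 12 = 50,160.
EOQ = √(2DS/H) = √(2 × 50,160 × 161 / 10.6) ≈ 1234.39.
Cost at Q* = (D/Q*)S + (Q*/2)H = √(2DSH) ≈ $13,084.58.
Cost at Q = 470: (50,160/470)×161 + (470/2)×10.6 = $17,182.47 + $2,491.00 = $19,673.47.
Excess = $19,673.47 − $13,084.58 = $6,588.89.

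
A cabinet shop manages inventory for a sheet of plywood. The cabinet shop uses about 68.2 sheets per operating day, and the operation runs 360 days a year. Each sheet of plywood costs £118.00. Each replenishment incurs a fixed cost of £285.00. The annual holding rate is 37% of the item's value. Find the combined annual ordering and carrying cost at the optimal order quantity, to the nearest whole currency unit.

Annual demand D = 68.2 × 360 = 24,552.
Holding cost H = 0.37 × £118.00 = £43.6600 per unit per year.
EOQ = √(2DS/H) = √(2 × 24,552 × 285 / 43.66) ≈ 566.16.
At Q*, ordering cost (D/Q*)S equals holding cost (Q*/2)H, each = √(DSH/2).
Minimum total = √(2DSH) = √(2 × 24,552 × 285 × 43.66) ≈ 24718.535.

TC* ≈ £24,719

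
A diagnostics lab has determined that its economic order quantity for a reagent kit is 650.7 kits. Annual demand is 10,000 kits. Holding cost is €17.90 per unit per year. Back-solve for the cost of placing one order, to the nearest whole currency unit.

S ≈ €379

Invert the EOQ relation Q*² = 2DS/H.
From Q* = √(2DS/H): S = Q*²H / (2D) = 650.7² × 17.9 / (2 × 10,000) = 378.9524.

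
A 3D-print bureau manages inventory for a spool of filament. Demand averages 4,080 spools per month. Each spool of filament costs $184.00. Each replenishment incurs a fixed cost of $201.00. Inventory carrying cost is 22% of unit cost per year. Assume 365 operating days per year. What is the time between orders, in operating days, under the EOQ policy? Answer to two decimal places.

Annual demand D = 4,080 × 12 = 48,960.
Holding cost H = 0.22 × $184.00 = $40.4800 per unit per year.
EOQ = √(2DS/H) = √(2 × 48,960 × 201 / 40.48) ≈ 697.29.
Cycle time = Q*/D × 365 = 697.29 / 48,960 × 365 ≈ 5.198 days.

T ≈ 5.20 days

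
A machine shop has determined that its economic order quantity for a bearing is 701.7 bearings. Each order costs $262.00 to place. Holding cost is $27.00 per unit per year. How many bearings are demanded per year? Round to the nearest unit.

D ≈ 25,371 bearings per year

Squaring Q* = √(2DS/H) gives Q*² = 2DS/H.
From Q* = √(2DS/H): D = Q*²H / (2S) = 701.7² × 27 / (2 × 262) = 25370.874.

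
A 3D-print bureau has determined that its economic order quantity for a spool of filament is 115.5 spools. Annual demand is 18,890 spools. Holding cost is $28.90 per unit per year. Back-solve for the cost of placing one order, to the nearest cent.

Invert the EOQ relation Q*² = 2DS/H.
From Q* = √(2DS/H): S = Q*²H / (2D) = 115.5² × 28.9 / (2 × 18,890) = 10.2047.

S ≈ $10.20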